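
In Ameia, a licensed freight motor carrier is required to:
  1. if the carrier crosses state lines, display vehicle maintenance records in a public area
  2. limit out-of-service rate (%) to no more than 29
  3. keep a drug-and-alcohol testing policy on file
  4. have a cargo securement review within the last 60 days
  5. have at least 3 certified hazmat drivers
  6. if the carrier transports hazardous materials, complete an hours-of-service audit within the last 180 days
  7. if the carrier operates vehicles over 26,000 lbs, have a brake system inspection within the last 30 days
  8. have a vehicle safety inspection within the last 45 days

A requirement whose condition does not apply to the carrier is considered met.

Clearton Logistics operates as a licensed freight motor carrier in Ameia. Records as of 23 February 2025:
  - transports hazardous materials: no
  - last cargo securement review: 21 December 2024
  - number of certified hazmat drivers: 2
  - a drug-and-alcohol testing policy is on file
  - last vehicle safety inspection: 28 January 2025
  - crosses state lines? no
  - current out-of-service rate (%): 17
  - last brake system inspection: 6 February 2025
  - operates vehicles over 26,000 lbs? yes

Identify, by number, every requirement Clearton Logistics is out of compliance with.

4, 5

1. condition 'crosses state lines' does not hold → requirement n/a → met
2. out-of-service rate (%) 17 ≤ 29 → met
3. drug-and-alcohol testing policy present → met
4. cargo securement review 64 days ago vs limit 60 → not met
5. certified hazmat drivers 2 < 3 → not met
6. condition 'transports hazardous materials' does not hold → requirement n/a → met
7. condition 'operates vehicles over 26,000 lbs' holds; brake system inspection 17 days ago vs limit 30 → met
8. vehicle safety inspection 26 days ago vs limit 45 → met
Not met: 4, 5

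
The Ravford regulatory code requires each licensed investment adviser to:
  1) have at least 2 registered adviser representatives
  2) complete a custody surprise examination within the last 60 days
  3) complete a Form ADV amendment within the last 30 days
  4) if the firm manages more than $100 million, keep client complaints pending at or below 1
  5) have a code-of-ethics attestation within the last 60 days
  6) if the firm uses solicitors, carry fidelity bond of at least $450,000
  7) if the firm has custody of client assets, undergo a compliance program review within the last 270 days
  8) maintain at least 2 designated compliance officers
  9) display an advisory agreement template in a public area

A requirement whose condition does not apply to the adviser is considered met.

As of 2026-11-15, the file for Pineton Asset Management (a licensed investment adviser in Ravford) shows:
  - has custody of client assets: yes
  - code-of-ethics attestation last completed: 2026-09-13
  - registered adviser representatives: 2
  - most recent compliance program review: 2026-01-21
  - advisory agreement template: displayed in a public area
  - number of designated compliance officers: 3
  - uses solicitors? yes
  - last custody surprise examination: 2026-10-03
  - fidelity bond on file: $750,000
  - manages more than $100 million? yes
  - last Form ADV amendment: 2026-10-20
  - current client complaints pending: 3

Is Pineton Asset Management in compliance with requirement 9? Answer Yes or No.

9. advisory agreement template present → met

Yes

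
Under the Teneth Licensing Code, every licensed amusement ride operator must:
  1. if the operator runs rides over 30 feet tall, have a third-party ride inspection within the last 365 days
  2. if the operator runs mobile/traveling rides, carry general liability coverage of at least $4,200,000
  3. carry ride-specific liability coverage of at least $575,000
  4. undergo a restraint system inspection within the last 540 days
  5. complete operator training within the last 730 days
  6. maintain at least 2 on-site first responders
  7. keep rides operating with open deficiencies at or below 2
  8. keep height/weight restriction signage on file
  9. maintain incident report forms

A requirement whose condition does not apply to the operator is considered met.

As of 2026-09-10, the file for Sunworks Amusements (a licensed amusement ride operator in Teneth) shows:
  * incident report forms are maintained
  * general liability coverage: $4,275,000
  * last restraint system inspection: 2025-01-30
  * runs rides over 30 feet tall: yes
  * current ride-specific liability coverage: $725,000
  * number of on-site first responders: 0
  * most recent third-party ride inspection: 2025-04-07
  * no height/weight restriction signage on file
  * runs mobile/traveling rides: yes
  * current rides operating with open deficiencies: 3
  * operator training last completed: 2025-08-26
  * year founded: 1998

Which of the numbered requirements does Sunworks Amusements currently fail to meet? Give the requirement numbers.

1, 4, 6, 7, 8

1. condition 'runs rides over 30 feet tall' holds; third-party ride inspection 521 days ago vs limit 365 → not met
2. condition 'runs mobile/traveling rides' holds; general liability coverage $4,275,000 ≥ $4,200,000 → met
3. ride-specific liability coverage $725,000 ≥ $575,000 → met
4. restraint system inspection 588 days ago vs limit 540 → not met
5. operator training 380 days ago vs limit 730 → met
6. on-site first responders 0 < 2 → not met
7. rides operating with open deficiencies 3 > 2 → not met
8. height/weight restriction signage absent → not met
9. incident report forms present → met
Not met: 1, 4, 6, 7, 8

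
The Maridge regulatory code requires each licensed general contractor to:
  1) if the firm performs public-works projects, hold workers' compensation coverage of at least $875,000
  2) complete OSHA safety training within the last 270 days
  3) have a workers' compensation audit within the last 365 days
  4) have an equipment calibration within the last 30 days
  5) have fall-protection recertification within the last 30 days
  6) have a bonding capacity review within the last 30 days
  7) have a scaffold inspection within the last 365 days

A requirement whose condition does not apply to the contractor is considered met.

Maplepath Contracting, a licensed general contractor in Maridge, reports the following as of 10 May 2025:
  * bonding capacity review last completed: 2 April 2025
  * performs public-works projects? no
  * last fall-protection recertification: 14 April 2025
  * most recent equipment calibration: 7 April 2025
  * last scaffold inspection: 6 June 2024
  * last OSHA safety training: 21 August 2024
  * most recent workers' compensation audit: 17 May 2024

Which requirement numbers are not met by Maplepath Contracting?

4, 6

1. condition 'performs public-works projects' does not hold → requirement n/a → met
2. OSHA safety training 262 days ago vs limit 270 → met
3. workers' compensation audit 358 days ago vs limit 365 → met
4. equipment calibration 33 days ago vs limit 30 → not met
5. fall-protection recertification 26 days ago vs limit 30 → met
6. bonding capacity review 38 days ago vs limit 30 → not met
7. scaffold inspection 338 days ago vs limit 365 → met
Not met: 4, 6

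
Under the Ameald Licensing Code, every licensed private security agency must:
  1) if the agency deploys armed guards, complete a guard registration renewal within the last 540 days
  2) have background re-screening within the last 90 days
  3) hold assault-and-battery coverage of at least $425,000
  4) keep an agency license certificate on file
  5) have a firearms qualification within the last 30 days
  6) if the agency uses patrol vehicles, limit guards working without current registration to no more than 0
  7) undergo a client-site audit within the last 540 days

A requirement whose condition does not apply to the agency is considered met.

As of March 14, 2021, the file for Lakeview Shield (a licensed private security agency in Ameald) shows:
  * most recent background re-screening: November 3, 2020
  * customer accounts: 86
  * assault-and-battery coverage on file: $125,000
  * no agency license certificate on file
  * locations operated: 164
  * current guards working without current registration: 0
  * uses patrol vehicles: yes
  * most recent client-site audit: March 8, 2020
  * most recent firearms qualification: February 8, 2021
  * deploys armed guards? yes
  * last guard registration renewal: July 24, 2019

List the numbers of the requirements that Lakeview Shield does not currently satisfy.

1, 2, 3, 4, 5

1. condition 'deploys armed guards' holds; guard registration renewal 599 days ago vs limit 540 → not met
2. background re-screening 131 days ago vs limit 90 → not met
3. assault-and-battery coverage $125,000 < $425,000 → not met
4. agency license certificate absent → not met
5. firearms qualification 34 days ago vs limit 30 → not met
6. condition 'uses patrol vehicles' holds; guards working without current registration 0 ≤ 0 → met
7. client-site audit 371 days ago vs limit 540 → met
Not met: 1, 2, 3, 4, 5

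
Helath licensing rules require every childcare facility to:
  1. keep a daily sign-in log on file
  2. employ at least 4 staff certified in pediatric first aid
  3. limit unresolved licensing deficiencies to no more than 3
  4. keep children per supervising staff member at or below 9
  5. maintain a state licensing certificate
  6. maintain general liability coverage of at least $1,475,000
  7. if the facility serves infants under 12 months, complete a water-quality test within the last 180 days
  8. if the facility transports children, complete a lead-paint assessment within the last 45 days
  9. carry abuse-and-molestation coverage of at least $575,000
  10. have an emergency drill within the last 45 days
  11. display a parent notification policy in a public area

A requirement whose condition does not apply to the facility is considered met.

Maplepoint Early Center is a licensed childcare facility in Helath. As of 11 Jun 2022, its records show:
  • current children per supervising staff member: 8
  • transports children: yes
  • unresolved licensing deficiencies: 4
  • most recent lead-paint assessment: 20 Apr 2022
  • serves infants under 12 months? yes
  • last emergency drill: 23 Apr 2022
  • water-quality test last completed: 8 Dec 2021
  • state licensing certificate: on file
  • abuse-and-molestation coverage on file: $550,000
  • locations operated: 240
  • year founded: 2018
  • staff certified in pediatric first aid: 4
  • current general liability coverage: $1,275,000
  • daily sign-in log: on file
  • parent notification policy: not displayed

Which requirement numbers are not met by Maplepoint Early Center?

3, 6, 7, 8, 9, 10, 11

1. daily sign-in log present → met
2. staff certified in pediatric first aid 4 ≥ 4 → met
3. unresolved licensing deficiencies 4 > 3 → not met
4. children per supervising staff member 8 ≤ 9 → met
5. state licensing certificate present → met
6. general liability coverage $1,275,000 < $1,475,000 → not met
7. condition 'serves infants under 12 months' holds; water-quality test 185 days ago vs limit 180 → not met
8. condition 'transports children' holds; lead-paint assessment 52 days ago vs limit 45 → not met
9. abuse-and-molestation coverage $550,000 < $575,000 → not met
10. emergency drill 49 days ago vs limit 45 → not met
11. parent notification policy absent → not met
Not met: 3, 6, 7, 8, 9, 10, 11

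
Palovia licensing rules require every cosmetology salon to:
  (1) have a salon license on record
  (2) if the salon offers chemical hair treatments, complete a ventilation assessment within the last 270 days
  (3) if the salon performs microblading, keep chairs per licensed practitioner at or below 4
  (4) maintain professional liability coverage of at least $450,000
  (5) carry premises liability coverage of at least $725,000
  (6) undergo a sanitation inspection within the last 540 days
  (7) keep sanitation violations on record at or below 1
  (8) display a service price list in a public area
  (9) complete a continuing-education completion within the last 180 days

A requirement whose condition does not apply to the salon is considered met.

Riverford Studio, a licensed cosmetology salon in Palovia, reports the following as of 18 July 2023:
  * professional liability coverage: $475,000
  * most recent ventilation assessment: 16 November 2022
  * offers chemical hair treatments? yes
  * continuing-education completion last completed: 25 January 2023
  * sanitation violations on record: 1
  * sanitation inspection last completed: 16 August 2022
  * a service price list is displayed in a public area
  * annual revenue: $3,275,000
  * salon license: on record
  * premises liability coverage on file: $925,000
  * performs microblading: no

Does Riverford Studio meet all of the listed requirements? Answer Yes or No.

1. salon license present → met
2. condition 'offers chemical hair treatments' holds; ventilation assessment 244 days ago vs limit 270 → met
3. condition 'performs microblading' does not hold → requirement n/a → met
4. professional liability coverage $475,000 ≥ $450,000 → met
5. premises liability coverage $925,000 ≥ $725,000 → met
6. sanitation inspection 336 days ago vs limit 540 → met
7. sanitation violations on record 1 ≤ 1 → met
8. service price list present → met
9. continuing-education completion 174 days ago vs limit 180 → met
All met.

Yes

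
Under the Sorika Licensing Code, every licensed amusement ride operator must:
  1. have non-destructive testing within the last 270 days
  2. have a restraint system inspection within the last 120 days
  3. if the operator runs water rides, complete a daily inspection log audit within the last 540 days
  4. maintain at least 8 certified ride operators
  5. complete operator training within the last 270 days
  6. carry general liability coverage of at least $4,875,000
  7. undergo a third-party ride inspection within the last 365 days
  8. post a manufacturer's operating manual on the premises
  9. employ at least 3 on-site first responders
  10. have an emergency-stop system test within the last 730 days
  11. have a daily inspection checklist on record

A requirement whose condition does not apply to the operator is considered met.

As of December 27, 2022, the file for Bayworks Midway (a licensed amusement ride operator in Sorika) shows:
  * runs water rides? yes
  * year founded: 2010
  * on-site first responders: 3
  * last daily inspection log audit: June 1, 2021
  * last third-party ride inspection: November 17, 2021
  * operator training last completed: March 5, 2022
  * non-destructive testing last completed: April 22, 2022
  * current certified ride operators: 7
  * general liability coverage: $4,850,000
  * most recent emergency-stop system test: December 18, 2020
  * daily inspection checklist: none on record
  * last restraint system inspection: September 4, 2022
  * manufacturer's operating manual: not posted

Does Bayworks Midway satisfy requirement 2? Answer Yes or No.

2. restraint system inspection 114 days ago vs limit 120 → met

Yes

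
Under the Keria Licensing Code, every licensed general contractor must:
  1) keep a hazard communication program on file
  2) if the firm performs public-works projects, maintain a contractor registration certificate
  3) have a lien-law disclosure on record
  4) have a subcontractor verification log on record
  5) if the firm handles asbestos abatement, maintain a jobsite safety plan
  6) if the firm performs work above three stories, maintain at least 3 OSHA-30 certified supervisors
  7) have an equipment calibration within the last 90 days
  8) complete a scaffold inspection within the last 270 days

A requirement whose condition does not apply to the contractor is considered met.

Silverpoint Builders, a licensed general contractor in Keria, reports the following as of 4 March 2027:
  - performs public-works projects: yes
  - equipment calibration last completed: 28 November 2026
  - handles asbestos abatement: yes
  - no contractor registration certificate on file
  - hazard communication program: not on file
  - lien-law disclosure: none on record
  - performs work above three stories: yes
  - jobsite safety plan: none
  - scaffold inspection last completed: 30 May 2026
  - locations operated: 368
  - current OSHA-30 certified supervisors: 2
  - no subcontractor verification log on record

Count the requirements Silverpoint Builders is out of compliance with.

1. hazard communication program absent → not met
2. condition 'performs public-works projects' holds; contractor registration certificate absent → not met
3. lien-law disclosure absent → not met
4. subcontractor verification log absent → not met
5. condition 'handles asbestos abatement' holds; jobsite safety plan absent → not met
6. condition 'performs work above three stories' holds; OSHA-30 certified supervisors 2 < 3 → not met
7. equipment calibration 96 days ago vs limit 90 → not met
8. scaffold inspection 278 days ago vs limit 270 → not met
Not met: 8 of 8

8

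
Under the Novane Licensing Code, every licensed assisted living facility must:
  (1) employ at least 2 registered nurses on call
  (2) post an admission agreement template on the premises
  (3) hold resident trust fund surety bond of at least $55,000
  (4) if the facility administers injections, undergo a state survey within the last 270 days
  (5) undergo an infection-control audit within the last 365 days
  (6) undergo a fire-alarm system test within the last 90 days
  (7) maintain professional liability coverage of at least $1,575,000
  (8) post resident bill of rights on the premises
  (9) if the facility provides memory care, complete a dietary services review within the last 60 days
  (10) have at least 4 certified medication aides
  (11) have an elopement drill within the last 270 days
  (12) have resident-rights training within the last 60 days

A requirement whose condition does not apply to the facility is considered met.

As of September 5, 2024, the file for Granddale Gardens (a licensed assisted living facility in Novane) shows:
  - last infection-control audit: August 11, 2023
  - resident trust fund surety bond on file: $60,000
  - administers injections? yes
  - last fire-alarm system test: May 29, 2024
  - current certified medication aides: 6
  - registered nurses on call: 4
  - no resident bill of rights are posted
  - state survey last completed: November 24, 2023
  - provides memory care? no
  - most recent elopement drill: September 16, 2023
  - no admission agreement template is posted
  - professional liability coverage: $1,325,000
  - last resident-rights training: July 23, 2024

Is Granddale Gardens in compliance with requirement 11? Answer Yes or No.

11. elopement drill 355 days ago vs limit 270 → not met

No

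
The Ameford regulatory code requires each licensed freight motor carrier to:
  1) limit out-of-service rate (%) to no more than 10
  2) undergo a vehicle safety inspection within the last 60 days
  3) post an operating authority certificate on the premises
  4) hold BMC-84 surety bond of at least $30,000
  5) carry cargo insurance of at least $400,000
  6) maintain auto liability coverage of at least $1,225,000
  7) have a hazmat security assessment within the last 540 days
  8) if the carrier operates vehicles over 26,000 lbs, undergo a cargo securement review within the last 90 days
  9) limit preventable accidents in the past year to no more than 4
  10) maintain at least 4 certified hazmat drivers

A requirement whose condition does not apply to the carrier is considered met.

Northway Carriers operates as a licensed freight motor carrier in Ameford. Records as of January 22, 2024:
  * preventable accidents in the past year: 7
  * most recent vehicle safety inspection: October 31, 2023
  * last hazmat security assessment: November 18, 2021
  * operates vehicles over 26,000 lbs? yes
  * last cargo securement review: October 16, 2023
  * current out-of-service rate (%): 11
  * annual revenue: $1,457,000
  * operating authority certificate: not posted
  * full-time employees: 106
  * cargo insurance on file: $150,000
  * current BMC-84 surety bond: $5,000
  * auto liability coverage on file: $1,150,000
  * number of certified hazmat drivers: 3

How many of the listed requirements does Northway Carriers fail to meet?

1. out-of-service rate (%) 11 > 10 → not met
2. vehicle safety inspection 83 days ago vs limit 60 → not met
3. operating authority certificate absent → not met
4. BMC-84 surety bond $5,000 < $30,000 → not met
5. cargo insurance $150,000 < $400,000 → not met
6. auto liability coverage $1,150,000 < $1,225,000 → not met
7. hazmat security assessment 795 days ago vs limit 540 → not met
8. condition 'operates vehicles over 26,000 lbs' holds; cargo securement review 98 days ago vs limit 90 → not met
9. preventable accidents in the past year 7 > 4 → not met
10. certified hazmat drivers 3 < 4 → not met
Not met: 10 of 10

10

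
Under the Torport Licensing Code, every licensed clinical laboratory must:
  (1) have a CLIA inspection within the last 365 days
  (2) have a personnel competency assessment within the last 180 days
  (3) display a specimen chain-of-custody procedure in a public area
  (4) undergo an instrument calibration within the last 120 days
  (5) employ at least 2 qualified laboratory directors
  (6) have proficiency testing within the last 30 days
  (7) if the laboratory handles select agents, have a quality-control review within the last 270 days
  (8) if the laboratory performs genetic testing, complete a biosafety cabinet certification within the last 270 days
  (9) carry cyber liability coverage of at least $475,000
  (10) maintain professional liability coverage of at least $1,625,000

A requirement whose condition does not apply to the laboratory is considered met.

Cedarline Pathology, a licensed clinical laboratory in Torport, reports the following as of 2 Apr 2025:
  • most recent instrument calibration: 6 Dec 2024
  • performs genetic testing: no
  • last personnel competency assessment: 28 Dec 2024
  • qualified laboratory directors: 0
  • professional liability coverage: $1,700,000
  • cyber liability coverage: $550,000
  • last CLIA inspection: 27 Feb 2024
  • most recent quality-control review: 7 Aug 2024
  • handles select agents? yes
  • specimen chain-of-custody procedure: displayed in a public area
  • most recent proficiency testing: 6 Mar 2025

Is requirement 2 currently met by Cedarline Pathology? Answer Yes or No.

2. personnel competency assessment 95 days ago vs limit 180 → met

Yes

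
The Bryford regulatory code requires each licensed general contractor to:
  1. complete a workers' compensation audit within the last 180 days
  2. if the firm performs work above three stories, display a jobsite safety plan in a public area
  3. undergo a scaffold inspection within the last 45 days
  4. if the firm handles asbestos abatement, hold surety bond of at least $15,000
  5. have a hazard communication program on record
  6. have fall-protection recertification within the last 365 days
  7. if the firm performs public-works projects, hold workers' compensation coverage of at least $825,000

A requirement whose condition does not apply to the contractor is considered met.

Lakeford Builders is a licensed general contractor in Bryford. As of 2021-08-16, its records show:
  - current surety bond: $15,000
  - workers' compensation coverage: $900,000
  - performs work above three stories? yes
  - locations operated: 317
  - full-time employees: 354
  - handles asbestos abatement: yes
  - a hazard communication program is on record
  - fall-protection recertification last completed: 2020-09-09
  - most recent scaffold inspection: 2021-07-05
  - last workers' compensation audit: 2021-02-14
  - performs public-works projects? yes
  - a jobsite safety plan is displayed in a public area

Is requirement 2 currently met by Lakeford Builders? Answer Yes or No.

2. condition 'performs work above three stories' holds; jobsite safety plan present → met

Yes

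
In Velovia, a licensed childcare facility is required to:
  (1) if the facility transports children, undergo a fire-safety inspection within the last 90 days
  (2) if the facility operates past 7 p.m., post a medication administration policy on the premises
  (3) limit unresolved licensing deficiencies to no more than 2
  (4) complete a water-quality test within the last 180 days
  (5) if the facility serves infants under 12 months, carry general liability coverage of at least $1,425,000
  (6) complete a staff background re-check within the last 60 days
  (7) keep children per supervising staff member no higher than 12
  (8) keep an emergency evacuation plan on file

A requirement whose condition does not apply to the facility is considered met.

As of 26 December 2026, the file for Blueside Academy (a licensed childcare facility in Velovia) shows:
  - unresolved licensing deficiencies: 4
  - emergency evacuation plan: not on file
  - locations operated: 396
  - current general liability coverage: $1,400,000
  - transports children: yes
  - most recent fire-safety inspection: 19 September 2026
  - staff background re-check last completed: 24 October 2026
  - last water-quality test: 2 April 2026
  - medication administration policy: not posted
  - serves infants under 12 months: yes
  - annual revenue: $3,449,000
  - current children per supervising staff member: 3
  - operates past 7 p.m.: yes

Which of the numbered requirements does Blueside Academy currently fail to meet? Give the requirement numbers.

1, 2, 3, 4, 5, 6, 8

1. condition 'transports children' holds; fire-safety inspection 98 days ago vs limit 90 → not met
2. condition 'operates past 7 p.m.' holds; medication administration policy absent → not met
3. unresolved licensing deficiencies 4 > 2 → not met
4. water-quality test 268 days ago vs limit 180 → not met
5. condition 'serves infants under 12 months' holds; general liability coverage $1,400,000 < $1,425,000 → not met
6. staff background re-check 63 days ago vs limit 60 → not met
7. children per supervising staff member 3 ≤ 12 → met
8. emergency evacuation plan absent → not met
Not met: 1, 2, 3, 4, 5, 6, 8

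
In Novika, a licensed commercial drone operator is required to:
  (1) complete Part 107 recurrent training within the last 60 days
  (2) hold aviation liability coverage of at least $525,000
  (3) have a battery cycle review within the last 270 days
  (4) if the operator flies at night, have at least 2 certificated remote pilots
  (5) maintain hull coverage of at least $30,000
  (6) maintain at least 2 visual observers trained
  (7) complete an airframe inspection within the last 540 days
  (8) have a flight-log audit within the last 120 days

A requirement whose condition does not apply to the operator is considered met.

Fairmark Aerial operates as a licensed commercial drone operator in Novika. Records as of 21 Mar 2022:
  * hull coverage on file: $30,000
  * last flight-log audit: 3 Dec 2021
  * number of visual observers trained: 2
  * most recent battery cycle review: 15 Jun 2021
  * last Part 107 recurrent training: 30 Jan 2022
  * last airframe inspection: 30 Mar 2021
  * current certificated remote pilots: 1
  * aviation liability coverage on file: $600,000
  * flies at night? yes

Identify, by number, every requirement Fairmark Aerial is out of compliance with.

1. Part 107 recurrent training 50 days ago vs limit 60 → met
2. aviation liability coverage $600,000 ≥ $525,000 → met
3. battery cycle review 279 days ago vs limit 270 → not met
4. condition 'flies at night' holds; certificated remote pilots 1 < 2 → not met
5. hull coverage $30,000 ≥ $30,000 → met
6. visual observers trained 2 ≥ 2 → met
7. airframe inspection 356 days ago vs limit 540 → met
8. flight-log audit 108 days ago vs limit 120 → met
Not met: 3, 4

3, 4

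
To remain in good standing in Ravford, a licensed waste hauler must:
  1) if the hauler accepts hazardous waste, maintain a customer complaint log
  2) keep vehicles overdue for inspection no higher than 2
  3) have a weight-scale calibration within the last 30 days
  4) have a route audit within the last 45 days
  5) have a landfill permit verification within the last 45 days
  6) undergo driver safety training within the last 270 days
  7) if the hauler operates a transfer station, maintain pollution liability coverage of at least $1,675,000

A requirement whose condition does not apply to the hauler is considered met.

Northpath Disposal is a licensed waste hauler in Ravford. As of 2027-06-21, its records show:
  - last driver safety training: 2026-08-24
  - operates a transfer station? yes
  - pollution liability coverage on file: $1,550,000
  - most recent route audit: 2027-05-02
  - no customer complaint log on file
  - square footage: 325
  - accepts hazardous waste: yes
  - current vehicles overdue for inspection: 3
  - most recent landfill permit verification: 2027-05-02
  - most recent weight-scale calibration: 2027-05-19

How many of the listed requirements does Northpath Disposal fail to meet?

1. condition 'accepts hazardous waste' holds; customer complaint log absent → not met
2. vehicles overdue for inspection 3 > 2 → not met
3. weight-scale calibration 33 days ago vs limit 30 → not met
4. route audit 50 days ago vs limit 45 → not met
5. landfill permit verification 50 days ago vs limit 45 → not met
6. driver safety training 301 days ago vs limit 270 → not met
7. condition 'operates a transfer station' holds; pollution liability coverage $1,550,000 < $1,675,000 → not met
Not met: 7 of 7

7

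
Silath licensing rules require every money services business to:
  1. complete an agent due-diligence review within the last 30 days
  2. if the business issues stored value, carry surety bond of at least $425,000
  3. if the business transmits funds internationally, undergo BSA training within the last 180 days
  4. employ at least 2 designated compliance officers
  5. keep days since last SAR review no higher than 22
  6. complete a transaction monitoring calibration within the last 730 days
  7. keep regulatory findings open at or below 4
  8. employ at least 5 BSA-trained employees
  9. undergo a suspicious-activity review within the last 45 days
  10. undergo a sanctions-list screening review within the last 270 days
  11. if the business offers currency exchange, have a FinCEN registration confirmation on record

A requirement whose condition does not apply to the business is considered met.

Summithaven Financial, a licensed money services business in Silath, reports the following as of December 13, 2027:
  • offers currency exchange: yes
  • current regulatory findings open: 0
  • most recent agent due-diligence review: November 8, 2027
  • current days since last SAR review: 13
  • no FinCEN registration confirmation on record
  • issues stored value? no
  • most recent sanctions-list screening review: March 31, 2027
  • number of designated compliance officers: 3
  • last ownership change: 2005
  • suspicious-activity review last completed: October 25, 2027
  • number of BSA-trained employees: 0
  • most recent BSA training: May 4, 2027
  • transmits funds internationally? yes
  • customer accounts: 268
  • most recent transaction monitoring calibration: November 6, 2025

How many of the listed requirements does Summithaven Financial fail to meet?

6

1. agent due-diligence review 35 days ago vs limit 30 → not met
2. condition 'issues stored value' does not hold → requirement n/a → met
3. condition 'transmits funds internationally' holds; BSA training 223 days ago vs limit 180 → not met
4. designated compliance officers 3 ≥ 2 → met
5. days since last SAR review 13 ≤ 22 → met
6. transaction monitoring calibration 767 days ago vs limit 730 → not met
7. regulatory findings open 0 ≤ 4 → met
8. BSA-trained employees 0 < 5 → not met
9. suspicious-activity review 49 days ago vs limit 45 → not met
10. sanctions-list screening review 257 days ago vs limit 270 → met
11. condition 'offers currency exchange' holds; FinCEN registration confirmation absent → not met
Not met: 6 of 11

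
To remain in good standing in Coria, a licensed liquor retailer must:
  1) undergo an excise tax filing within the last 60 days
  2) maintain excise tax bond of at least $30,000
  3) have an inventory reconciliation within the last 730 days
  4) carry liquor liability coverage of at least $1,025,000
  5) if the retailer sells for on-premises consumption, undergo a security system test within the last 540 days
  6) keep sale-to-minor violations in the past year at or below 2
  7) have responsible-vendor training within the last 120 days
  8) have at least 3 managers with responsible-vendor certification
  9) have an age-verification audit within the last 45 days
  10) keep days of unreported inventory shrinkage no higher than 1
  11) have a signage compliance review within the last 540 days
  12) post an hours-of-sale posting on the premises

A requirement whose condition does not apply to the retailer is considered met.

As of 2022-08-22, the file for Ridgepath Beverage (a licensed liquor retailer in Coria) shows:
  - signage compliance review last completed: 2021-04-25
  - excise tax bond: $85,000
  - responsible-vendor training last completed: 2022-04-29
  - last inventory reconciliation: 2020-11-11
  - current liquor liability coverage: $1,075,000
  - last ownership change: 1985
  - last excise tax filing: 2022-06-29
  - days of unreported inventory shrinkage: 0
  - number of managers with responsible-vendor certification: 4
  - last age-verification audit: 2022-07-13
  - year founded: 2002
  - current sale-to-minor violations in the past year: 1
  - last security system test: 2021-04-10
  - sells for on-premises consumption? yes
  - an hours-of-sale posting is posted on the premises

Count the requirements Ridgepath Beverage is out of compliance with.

0

1. excise tax filing 54 days ago vs limit 60 → met
2. excise tax bond $85,000 ≥ $30,000 → met
3. inventory reconciliation 649 days ago vs limit 730 → met
4. liquor liability coverage $1,075,000 ≥ $1,025,000 → met
5. condition 'sells for on-premises consumption' holds; security system test 499 days ago vs limit 540 → met
6. sale-to-minor violations in the past year 1 ≤ 2 → met
7. responsible-vendor training 115 days ago vs limit 120 → met
8. managers with responsible-vendor certification 4 ≥ 3 → met
9. age-verification audit 40 days ago vs limit 45 → met
10. days of unreported inventory shrinkage 0 ≤ 1 → met
11. signage compliance review 484 days ago vs limit 540 → met
12. hours-of-sale posting present → met
Not met: 0 of 12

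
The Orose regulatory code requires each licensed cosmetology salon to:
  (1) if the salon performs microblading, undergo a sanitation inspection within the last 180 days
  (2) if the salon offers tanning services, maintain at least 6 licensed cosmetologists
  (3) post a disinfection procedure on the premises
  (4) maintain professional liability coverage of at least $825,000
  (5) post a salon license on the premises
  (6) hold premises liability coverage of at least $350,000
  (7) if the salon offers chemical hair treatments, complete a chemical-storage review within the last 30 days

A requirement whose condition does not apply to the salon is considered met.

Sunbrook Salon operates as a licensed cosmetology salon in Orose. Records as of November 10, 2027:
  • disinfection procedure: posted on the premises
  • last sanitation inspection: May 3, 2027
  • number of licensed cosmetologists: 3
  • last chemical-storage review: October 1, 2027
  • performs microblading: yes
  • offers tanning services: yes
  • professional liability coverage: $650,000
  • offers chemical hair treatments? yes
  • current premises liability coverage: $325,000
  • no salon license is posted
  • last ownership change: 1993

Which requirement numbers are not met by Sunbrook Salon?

1, 2, 4, 5, 6, 7

1. condition 'performs microblading' holds; sanitation inspection 191 days ago vs limit 180 → not met
2. condition 'offers tanning services' holds; licensed cosmetologists 3 < 6 → not met
3. disinfection procedure present → met
4. professional liability coverage $650,000 < $825,000 → not met
5. salon license absent → not met
6. premises liability coverage $325,000 < $350,000 → not met
7. condition 'offers chemical hair treatments' holds; chemical-storage review 40 days ago vs limit 30 → not met
Not met: 1, 2, 4, 5, 6, 7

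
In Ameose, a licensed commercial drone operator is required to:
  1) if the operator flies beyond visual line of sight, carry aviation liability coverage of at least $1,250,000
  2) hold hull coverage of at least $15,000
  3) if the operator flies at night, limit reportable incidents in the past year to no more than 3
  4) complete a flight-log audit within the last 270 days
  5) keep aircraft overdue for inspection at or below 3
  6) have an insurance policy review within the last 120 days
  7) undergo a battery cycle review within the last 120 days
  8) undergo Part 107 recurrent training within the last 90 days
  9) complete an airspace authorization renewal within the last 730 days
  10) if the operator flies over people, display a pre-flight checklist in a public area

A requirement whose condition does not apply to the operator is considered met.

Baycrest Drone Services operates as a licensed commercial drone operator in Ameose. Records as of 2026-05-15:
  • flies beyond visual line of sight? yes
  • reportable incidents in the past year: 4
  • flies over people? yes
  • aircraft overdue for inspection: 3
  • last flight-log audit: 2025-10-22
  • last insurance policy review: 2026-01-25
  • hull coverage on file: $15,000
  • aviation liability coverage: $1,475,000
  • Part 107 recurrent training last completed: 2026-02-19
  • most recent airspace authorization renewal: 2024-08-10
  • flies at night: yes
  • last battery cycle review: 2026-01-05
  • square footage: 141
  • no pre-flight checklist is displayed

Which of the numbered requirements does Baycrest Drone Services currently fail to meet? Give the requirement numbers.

3, 7, 10

1. condition 'flies beyond visual line of sight' holds; aviation liability coverage $1,475,000 ≥ $1,250,000 → met
2. hull coverage $15,000 ≥ $15,000 → met
3. condition 'flies at night' holds; reportable incidents in the past year 4 > 3 → not met
4. flight-log audit 205 days ago vs limit 270 → met
5. aircraft overdue for inspection 3 ≤ 3 → met
6. insurance policy review 110 days ago vs limit 120 → met
7. battery cycle review 130 days ago vs limit 120 → not met
8. Part 107 recurrent training 85 days ago vs limit 90 → met
9. airspace authorization renewal 643 days ago vs limit 730 → met
10. condition 'flies over people' holds; pre-flight checklist absent → not met
Not met: 3, 7, 10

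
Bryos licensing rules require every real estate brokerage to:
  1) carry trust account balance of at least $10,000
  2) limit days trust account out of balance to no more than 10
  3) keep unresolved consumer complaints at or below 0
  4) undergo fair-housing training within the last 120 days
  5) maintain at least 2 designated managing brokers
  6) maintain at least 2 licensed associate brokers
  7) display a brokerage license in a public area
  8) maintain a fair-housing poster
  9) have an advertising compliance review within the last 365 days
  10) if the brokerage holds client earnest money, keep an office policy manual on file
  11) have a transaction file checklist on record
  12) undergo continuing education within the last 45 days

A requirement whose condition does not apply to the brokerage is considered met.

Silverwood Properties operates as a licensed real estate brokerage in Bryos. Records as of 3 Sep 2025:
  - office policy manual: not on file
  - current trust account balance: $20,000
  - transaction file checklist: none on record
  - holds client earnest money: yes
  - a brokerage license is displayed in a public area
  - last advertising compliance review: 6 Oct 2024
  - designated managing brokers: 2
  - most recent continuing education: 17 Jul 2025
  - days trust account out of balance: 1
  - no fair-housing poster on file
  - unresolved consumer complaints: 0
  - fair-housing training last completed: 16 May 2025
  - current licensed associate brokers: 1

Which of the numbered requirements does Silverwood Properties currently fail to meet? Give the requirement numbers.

1. trust account balance $20,000 ≥ $10,000 → met
2. days trust account out of balance 1 ≤ 10 → met
3. unresolved consumer complaints 0 ≤ 0 → met
4. fair-housing training 110 days ago vs limit 120 → met
5. designated managing brokers 2 ≥ 2 → met
6. licensed associate brokers 1 < 2 → not met
7. brokerage license present → met
8. fair-housing poster absent → not met
9. advertising compliance review 332 days ago vs limit 365 → met
10. condition 'holds client earnest money' holds; office policy manual absent → not met
11. transaction file checklist absent → not met
12. continuing education 48 days ago vs limit 45 → not met
Not met: 6, 8, 10, 11, 12

6, 8, 10, 11, 12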